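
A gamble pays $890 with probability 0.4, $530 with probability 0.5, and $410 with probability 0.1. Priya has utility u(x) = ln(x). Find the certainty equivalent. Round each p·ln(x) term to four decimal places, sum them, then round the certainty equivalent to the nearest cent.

E[u] = 0.4·ln(890) + 0.5·ln(530) + 0.1·ln(410) = 2.7165 + 3.1364 + 0.6016 = 6.4545
CE = e^6.4545 ≈ 635.56

$635.56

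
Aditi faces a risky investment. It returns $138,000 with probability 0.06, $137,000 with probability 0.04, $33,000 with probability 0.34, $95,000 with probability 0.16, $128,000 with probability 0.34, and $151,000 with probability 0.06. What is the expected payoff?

EV = 0.06 × 138000 + 0.04 × 137000 + 0.34 × 33000 + 0.16 × 95000 + 0.34 × 128000 + 0.06 × 151000 = 8280 + 5480 + 11220 + 15200 + 43520 + 9060 = 92760

$92,760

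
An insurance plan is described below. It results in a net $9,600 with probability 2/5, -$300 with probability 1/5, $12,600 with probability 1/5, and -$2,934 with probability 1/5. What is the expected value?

$5,713.20

EV = 2/5 × 9600 + 1/5 × (-300) + 1/5 × 12600 + 1/5 × (-2934) = 3840 − 60 + 2520 − 586.8 = 5713.2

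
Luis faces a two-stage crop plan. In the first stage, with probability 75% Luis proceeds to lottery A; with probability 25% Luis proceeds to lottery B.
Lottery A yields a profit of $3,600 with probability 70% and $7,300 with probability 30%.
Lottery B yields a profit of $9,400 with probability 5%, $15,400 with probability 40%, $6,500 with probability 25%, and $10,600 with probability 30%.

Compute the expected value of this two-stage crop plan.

EV(A) = 0.7 × 3600 + 0.3 × 7300 = 2520 + 2190 = 4710
EV(B) = 0.05 × 9400 + 0.4 × 15400 + 0.25 × 6500 + 0.3 × 10600 = 470 + 6160 + 1625 + 3180 = 11435
Overall = 0.75 × 4710 + 0.25 × 11435 = 3532.5 + 2858.75 = 6391.25

$6,391.25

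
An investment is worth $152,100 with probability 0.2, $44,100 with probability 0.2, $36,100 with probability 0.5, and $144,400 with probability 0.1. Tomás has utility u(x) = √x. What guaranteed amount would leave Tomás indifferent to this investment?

E[u] = 0.2·√152100 + 0.2·√44100 + 0.5·√36100 + 0.1·√144400 = 0.2·390 + 0.2·210 + 0.5·190 + 0.1·380 = 253
CE = (253)² = 64009

$64,009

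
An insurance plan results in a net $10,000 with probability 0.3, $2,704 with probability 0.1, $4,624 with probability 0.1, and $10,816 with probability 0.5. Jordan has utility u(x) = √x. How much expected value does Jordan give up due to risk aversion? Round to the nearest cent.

E[u] = 0.3·√10000 + 0.1·√2704 + 0.1·√4624 + 0.5·√10816 = 0.3·100 + 0.1·52 + 0.1·68 + 0.5·104 = 94
CE = (94)² = 8836
Risk premium = EV − CE = 9140.8 − 8836 = 304.8

$304.80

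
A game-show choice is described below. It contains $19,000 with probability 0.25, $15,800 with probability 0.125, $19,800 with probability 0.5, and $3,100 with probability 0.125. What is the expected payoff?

EV = 0.25 × 19000 + 0.125 × 15800 + 0.5 × 19800 + 0.125 × 3100 = 4750 + 1975 + 9900 + 387.5 = 17012.5

$17,012.50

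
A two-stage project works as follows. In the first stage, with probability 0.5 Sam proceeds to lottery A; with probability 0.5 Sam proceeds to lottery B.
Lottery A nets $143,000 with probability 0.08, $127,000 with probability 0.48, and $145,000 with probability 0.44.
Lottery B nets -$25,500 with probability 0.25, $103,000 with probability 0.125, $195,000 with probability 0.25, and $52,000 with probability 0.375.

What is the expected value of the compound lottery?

EV(A) = 0.08 × 143000 + 0.48 × 127000 + 0.44 × 145000 = 11440 + 60960 + 63800 = 136200
EV(B) = 0.25 × (-25500) + 0.125 × 103000 + 0.25 × 195000 + 0.375 × 52000 = -6375 + 12875 + 48750 + 19500 = 74750
Overall = 0.5 × 136200 + 0.5 × 74750 = 68100 + 37375 = 105475

$105,475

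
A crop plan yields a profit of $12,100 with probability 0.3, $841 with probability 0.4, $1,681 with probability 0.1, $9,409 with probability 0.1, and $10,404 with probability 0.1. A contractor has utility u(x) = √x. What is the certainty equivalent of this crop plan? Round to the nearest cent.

$4,705.96

E[u] = 0.3·√12100 + 0.4·√841 + 0.1·√1681 + 0.1·√9409 + 0.1·√10404 = 0.3·110 + 0.4·29 + 0.1·41 + 0.1·97 + 0.1·102 = 68.6
CE = (68.6)² = 4705.96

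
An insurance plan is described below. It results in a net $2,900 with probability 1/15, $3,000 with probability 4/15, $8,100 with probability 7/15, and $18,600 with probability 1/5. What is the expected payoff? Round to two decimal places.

EV = 1/15 × 2900 + 4/15 × 3000 + 7/15 × 8100 + 1/5 × 18600 = 193.3333 + 800 + 3780 + 3720 = 8493.3333

$8,493.33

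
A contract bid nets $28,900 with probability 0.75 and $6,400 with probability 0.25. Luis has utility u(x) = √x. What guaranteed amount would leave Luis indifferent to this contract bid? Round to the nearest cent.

E[u] = 0.75·√28900 + 0.25·√6400 = 0.75·170 + 0.25·80 = 147.5
CE = (147.5)² = 21756.25

$21,756.25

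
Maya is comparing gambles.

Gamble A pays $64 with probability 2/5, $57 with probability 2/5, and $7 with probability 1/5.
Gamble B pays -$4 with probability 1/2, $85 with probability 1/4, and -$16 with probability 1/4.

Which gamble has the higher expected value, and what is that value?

Gamble A ($49.80)

Gamble A = 2/5 × 64 + 2/5 × 57 + 1/5 × 7 = 25.6 + 22.8 + 1.4 = 49.8
Gamble B = 1/2 × (-4) + 1/4 × 85 + 1/4 × (-16) = -2 + 21.25 − 4 = 15.25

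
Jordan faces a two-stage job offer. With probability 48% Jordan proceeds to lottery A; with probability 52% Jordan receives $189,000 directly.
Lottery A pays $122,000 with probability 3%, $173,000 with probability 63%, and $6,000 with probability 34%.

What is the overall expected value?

$153,331.20

EV(A) = 0.03 × 122000 + 0.63 × 173000 + 0.34 × 6000 = 3660 + 108990 + 2040 = 114690
Branch B: 189000 (certain)
Overall = 0.48 × 114690 + 0.52 × 189000 = 55051.2 + 98280 = 153331.2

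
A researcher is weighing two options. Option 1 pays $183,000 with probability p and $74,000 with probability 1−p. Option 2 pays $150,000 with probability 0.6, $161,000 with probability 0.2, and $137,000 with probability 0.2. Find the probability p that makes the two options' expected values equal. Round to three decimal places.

EV(Option 2) = 0.6 × 150000 + 0.2 × 161000 + 0.2 × 137000 = 90000 + 32200 + 27400 = 149600
p·183000 + (1−p)·74000 = 149600
109000p + 74000 = 149600
p = (149600 − 74000) / 109000

p = 0.694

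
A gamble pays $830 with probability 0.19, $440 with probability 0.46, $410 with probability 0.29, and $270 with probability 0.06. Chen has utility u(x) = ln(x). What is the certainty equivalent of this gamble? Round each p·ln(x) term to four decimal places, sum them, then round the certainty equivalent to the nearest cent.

E[u] = 0.19·ln(830) + 0.46·ln(440) + 0.29·ln(410) + 0.06·ln(270) = 1.2771 + 2.7999 + 1.7447 + 0.3359 = 6.1576
CE = e^6.1576 ≈ 472.29

$472.29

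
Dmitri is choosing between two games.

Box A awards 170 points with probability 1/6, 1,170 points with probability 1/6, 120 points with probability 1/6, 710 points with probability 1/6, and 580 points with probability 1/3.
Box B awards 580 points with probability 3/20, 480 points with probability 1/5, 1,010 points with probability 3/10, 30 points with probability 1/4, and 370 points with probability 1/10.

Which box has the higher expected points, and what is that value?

Box A (555 points)

Box A = 1/6 × 170 + 1/6 × 1170 + 1/6 × 120 + 1/6 × 710 + 1/3 × 580 = 28.3333 + 195 + 20 + 118.3333 + 193.3333 = 555
Box B = 3/20 × 580 + 1/5 × 480 + 3/10 × 1010 + 1/4 × 30 + 1/10 × 370 = 87 + 96 + 303 + 7.5 + 37 = 530.5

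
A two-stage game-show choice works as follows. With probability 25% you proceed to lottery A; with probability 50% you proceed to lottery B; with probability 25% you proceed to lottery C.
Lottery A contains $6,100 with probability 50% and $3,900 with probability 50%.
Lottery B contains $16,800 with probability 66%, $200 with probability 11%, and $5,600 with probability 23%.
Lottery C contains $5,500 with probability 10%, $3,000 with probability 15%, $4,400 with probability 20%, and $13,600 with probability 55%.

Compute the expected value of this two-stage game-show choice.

EV(A) = 0.5 × 6100 + 0.5 × 3900 = 3050 + 1950 = 5000
EV(B) = 0.66 × 16800 + 0.11 × 200 + 0.23 × 5600 = 11088 + 22 + 1288 = 12398
EV(C) = 0.1 × 5500 + 0.15 × 3000 + 0.2 × 4400 + 0.55 × 13600 = 550 + 450 + 880 + 7480 = 9360
Overall = 0.25 × 5000 + 0.5 × 12398 + 0.25 × 9360 = 1250 + 6199 + 2340 = 9789

$9,789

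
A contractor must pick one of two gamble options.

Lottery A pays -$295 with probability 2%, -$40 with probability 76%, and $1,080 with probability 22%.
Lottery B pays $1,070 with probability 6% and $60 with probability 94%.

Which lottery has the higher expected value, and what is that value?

Lottery A = 0.02 × (-295) + 0.76 × (-40) + 0.22 × 1080 = -5.9 − 30.4 + 237.6 = 201.3
Lottery B = 0.06 × 1070 + 0.94 × 60 = 64.2 + 56.4 = 120.6

Lottery A ($201.30)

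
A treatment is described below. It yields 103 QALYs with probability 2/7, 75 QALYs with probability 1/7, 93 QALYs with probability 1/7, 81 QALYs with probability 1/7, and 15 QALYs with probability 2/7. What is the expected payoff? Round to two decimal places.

EV = 2/7 × 103 + 1/7 × 75 + 1/7 × 93 + 1/7 × 81 + 2/7 × 15 = 29.4286 + 10.7143 + 13.2857 + 11.5714 + 4.2857 = 69.2857

69.29 QALYs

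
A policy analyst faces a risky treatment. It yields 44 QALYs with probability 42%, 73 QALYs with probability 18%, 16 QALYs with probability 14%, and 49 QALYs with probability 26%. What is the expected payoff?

EV = 0.42 × 44 + 0.18 × 73 + 0.14 × 16 + 0.26 × 49 = 18.48 + 13.14 + 2.24 + 12.74 = 46.6

46.6 QALYs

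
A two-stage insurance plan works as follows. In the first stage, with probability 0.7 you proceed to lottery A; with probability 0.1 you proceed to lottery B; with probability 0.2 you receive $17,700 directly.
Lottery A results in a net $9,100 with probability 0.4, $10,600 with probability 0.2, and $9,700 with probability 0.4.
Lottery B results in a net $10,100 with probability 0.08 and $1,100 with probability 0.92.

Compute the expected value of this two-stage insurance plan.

$10,470

EV(A) = 0.4 × 9100 + 0.2 × 10600 + 0.4 × 9700 = 3640 + 2120 + 3880 = 9640
EV(B) = 0.08 × 10100 + 0.92 × 1100 = 808 + 1012 = 1820
Branch C: 17700 (certain)
Overall = 0.7 × 9640 + 0.1 × 1820 + 0.2 × 17700 = 6748 + 182 + 3540 = 10470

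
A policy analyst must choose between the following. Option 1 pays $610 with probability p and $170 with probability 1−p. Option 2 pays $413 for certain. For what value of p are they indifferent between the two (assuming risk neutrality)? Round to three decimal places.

p = 0.552

p·610 + (1−p)·170 = 413
440p + 170 = 413
p = (413 − 170) / 440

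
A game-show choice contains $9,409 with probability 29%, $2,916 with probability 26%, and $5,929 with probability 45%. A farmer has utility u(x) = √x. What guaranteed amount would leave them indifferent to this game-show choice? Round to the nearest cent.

$5,901.31

E[u] = 0.29·√9409 + 0.26·√2916 + 0.45·√5929 = 0.29·97 + 0.26·54 + 0.45·77 = 76.82
CE = (76.82)² = 5901.3124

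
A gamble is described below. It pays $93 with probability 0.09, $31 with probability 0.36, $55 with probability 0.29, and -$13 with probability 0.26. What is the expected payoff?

$32.10

EV = 0.09 × 93 + 0.36 × 31 + 0.29 × 55 + 0.26 × (-13) = 8.37 + 11.16 + 15.95 − 3.38 = 32.1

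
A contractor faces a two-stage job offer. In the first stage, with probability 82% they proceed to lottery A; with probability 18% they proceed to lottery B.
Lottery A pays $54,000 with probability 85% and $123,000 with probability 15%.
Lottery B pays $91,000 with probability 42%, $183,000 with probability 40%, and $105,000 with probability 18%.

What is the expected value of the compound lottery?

$76,224.60

EV(A) = 0.85 × 54000 + 0.15 × 123000 = 45900 + 18450 = 64350
EV(B) = 0.42 × 91000 + 0.4 × 183000 + 0.18 × 105000 = 38220 + 73200 + 18900 = 130320
Overall = 0.82 × 64350 + 0.18 × 130320 = 52767 + 23457.6 = 76224.6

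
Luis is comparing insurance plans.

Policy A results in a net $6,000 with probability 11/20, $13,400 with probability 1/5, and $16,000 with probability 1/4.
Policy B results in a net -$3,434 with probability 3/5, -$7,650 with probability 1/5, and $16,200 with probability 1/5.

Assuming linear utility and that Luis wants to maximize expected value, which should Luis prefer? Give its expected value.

Policy A = 11/20 × 6000 + 1/5 × 13400 + 1/4 × 16000 = 3300 + 2680 + 4000 = 9980
Policy B = 3/5 × (-3434) + 1/5 × (-7650) + 1/5 × 16200 = -2060.4 − 1530 + 3240 = -350.4

Policy A ($9,980)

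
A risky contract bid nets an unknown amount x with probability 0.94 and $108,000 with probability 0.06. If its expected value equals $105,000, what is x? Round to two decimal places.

x = $104,808.51

0.94·x + 0.06·108000 = 105000
0.94·x = 105000 − 6480 = 98520
x = 98520 / 0.94 = 104808.5106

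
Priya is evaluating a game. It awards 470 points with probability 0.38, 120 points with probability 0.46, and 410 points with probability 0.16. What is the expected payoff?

299.4 points

EV = 0.38 × 470 + 0.46 × 120 + 0.16 × 410 = 178.6 + 55.2 + 65.6 = 299.4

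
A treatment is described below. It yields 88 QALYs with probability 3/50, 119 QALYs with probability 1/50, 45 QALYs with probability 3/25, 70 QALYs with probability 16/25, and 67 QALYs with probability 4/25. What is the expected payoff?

EV = 3/50 × 88 + 1/50 × 119 + 3/25 × 45 + 16/25 × 70 + 4/25 × 67 = 5.28 + 2.38 + 5.4 + 44.8 + 10.72 = 68.58

68.58 QALYs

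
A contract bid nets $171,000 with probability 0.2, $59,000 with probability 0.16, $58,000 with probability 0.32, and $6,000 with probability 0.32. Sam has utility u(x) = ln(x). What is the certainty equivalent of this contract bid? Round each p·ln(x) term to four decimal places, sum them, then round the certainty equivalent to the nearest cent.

$34,929.95

E[u] = 0.2·ln(171000) + 0.16·ln(59000) + 0.32·ln(58000) + 0.32·ln(6000) = 2.4099 + 1.7576 + 3.5098 + 2.7838 = 10.4611
CE = e^10.4611 ≈ 34929.95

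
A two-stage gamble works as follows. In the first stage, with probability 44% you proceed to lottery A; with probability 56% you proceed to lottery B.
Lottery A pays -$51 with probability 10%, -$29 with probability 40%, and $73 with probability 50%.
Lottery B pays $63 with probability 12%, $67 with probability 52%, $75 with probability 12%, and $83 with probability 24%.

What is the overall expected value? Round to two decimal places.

EV(A) = 0.1 × (-51) + 0.4 × (-29) + 0.5 × 73 = -5.1 − 11.6 + 36.5 = 19.8
EV(B) = 0.12 × 63 + 0.52 × 67 + 0.12 × 75 + 0.24 × 83 = 7.56 + 34.84 + 9 + 19.92 = 71.32
Overall = 0.44 × 19.8 + 0.56 × 71.32 = 8.712 + 39.9392 = 48.6512

$48.65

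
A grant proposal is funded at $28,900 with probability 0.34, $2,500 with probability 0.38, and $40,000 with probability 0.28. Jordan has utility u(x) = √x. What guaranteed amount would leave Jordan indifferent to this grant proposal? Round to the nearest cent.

E[u] = 0.34·√28900 + 0.38·√2500 + 0.28·√40000 = 0.34·170 + 0.38·50 + 0.28·200 = 132.8
CE = (132.8)² = 17635.84

$17,635.84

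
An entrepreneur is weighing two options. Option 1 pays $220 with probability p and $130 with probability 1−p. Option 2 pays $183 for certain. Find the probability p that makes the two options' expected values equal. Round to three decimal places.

p·220 + (1−p)·130 = 183
90p + 130 = 183
p = (183 − 130) / 90

p = 0.589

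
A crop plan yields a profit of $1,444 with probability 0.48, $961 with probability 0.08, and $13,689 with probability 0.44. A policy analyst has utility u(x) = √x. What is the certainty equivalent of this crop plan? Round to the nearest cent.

E[u] = 0.48·√1444 + 0.08·√961 + 0.44·√13689 = 0.48·38 + 0.08·31 + 0.44·117 = 72.2
CE = (72.2)² = 5212.84

$5,212.84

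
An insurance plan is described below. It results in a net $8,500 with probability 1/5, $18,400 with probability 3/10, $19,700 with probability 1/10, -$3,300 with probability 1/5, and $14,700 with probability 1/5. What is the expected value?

EV = 1/5 × 8500 + 3/10 × 18400 + 1/10 × 19700 + 1/5 × (-3300) + 1/5 × 14700 = 1700 + 5520 + 1970 − 660 + 2940 = 11470

$11,470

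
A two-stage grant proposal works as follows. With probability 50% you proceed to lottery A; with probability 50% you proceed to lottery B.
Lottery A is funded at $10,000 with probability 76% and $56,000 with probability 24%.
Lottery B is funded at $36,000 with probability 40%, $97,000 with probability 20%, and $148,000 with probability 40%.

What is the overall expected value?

EV(A) = 0.76 × 10000 + 0.24 × 56000 = 7600 + 13440 = 21040
EV(B) = 0.4 × 36000 + 0.2 × 97000 + 0.4 × 148000 = 14400 + 19400 + 59200 = 93000
Overall = 0.5 × 21040 + 0.5 × 93000 = 10520 + 46500 = 57020

$57,020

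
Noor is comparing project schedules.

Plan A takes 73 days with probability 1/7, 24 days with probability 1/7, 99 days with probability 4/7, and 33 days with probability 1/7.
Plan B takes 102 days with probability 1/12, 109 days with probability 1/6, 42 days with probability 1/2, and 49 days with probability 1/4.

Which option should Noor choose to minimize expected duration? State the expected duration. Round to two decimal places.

Plan B (59.92 days)

Plan A = 1/7 × 73 + 1/7 × 24 + 4/7 × 99 + 1/7 × 33 = 10.4286 + 3.4286 + 56.5714 + 4.7143 = 75.1429
Plan B = 1/12 × 102 + 1/6 × 109 + 1/2 × 42 + 1/4 × 49 = 8.5 + 18.1667 + 21 + 12.25 = 59.9167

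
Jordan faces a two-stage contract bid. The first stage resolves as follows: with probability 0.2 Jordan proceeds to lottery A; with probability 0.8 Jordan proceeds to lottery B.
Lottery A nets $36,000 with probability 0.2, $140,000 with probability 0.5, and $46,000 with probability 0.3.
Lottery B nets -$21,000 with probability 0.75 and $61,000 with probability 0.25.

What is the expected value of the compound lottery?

EV(A) = 0.2 × 36000 + 0.5 × 140000 + 0.3 × 46000 = 7200 + 70000 + 13800 = 91000
EV(B) = 0.75 × (-21000) + 0.25 × 61000 = -15750 + 15250 = -500
Overall = 0.2 × 91000 + 0.8 × (-500) = 18200 − 400 = 17800

$17,800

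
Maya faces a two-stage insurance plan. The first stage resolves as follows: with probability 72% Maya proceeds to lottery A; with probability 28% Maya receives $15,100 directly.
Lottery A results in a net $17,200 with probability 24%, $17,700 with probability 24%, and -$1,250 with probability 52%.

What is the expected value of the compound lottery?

$9,790.72

EV(A) = 0.24 × 17200 + 0.24 × 17700 + 0.52 × (-1250) = 4128 + 4248 − 650 = 7726
Branch B: 15100 (certain)
Overall = 0.72 × 7726 + 0.28 × 15100 = 5562.72 + 4228 = 9790.72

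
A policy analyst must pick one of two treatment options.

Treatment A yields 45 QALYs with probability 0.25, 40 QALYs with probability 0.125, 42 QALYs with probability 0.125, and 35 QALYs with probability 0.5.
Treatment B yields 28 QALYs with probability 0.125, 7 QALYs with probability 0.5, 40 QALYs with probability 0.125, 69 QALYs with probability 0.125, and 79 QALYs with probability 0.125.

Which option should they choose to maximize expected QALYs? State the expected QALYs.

Treatment A = 0.25 × 45 + 0.125 × 40 + 0.125 × 42 + 0.5 × 35 = 11.25 + 5 + 5.25 + 17.5 = 39
Treatment B = 0.125 × 28 + 0.5 × 7 + 0.125 × 40 + 0.125 × 69 + 0.125 × 79 = 3.5 + 3.5 + 5 + 8.625 + 9.875 = 30.5

Treatment A (39 QALYs)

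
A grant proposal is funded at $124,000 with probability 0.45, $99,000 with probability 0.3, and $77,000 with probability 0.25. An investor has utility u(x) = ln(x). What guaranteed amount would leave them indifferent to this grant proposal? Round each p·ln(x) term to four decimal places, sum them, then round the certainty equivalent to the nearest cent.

E[u] = 0.45·ln(124000) + 0.3·ln(99000) + 0.25·ln(77000) = 5.2776 + 3.4509 + 2.8129 = 11.5414
CE = e^11.5414 ≈ 102888.38

$102,888.38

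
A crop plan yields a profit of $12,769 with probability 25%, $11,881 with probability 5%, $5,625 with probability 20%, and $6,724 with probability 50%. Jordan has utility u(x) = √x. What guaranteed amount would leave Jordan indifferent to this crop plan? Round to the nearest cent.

E[u] = 0.25·√12769 + 0.05·√11881 + 0.2·√5625 + 0.5·√6724 = 0.25·113 + 0.05·109 + 0.2·75 + 0.5·82 = 89.7
CE = (89.7)² = 8046.09

$8,046.09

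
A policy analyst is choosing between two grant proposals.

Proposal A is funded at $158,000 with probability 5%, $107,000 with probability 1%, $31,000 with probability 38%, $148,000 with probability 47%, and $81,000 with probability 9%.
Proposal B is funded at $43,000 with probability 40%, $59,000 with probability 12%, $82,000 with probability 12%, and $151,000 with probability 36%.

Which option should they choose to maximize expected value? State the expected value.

Proposal A = 0.05 × 158000 + 0.01 × 107000 + 0.38 × 31000 + 0.47 × 148000 + 0.09 × 81000 = 7900 + 1070 + 11780 + 69560 + 7290 = 97600
Proposal B = 0.4 × 43000 + 0.12 × 59000 + 0.12 × 82000 + 0.36 × 151000 = 17200 + 7080 + 9840 + 54360 = 88480

Proposal A ($97,600)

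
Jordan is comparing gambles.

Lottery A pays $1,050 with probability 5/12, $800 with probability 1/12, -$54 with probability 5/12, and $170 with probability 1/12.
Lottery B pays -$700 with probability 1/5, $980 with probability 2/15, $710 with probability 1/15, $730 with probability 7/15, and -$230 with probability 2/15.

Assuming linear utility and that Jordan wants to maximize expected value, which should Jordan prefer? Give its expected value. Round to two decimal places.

Lottery A ($495.83)

Lottery A = 5/12 × 1050 + 1/12 × 800 + 5/12 × (-54) + 1/12 × 170 = 437.5 + 66.6667 − 22.5 + 14.1667 = 495.8333
Lottery B = 1/5 × (-700) + 2/15 × 980 + 1/15 × 710 + 7/15 × 730 + 2/15 × (-230) = -140 + 130.6667 + 47.3333 + 340.6667 − 30.6667 = 348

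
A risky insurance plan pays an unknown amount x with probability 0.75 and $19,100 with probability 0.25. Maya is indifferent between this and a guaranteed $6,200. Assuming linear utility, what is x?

0.75·x + 0.25·19100 = 6200
0.75·x = 6200 − 4775 = 1425
x = 1425 / 0.75 = 1900

x = $1,900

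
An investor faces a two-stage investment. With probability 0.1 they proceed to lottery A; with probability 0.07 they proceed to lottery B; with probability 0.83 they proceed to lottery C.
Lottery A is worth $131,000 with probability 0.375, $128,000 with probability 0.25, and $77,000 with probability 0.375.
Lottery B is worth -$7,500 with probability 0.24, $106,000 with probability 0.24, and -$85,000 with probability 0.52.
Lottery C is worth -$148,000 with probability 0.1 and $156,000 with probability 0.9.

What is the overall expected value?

EV(A) = 0.375 × 131000 + 0.25 × 128000 + 0.375 × 77000 = 49125 + 32000 + 28875 = 110000
EV(B) = 0.24 × (-7500) + 0.24 × 106000 + 0.52 × (-85000) = -1800 + 25440 − 44200 = -20560
EV(C) = 0.1 × (-148000) + 0.9 × 156000 = -14800 + 140400 = 125600
Overall = 0.1 × 110000 + 0.07 × (-20560) + 0.83 × 125600 = 11000 − 1439.2 + 104248 = 113808.8

$113,808.80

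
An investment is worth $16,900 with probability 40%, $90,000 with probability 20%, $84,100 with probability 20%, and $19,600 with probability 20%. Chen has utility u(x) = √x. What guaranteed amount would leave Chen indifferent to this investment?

$39,204

E[u] = 0.4·√16900 + 0.2·√90000 + 0.2·√84100 + 0.2·√19600 = 0.4·130 + 0.2·300 + 0.2·290 + 0.2·140 = 198
CE = (198)² = 39204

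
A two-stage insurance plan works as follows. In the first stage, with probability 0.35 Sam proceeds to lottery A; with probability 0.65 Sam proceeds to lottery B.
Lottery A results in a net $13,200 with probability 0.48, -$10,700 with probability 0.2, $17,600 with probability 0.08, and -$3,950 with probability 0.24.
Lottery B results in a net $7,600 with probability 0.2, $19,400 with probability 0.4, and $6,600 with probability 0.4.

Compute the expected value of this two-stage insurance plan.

$9,377.60

EV(A) = 0.48 × 13200 + 0.2 × (-10700) + 0.08 × 17600 + 0.24 × (-3950) = 6336 − 2140 + 1408 − 948 = 4656
EV(B) = 0.2 × 7600 + 0.4 × 19400 + 0.4 × 6600 = 1520 + 7760 + 2640 = 11920
Overall = 0.35 × 4656 + 0.65 × 11920 = 1629.6 + 7748 = 9377.6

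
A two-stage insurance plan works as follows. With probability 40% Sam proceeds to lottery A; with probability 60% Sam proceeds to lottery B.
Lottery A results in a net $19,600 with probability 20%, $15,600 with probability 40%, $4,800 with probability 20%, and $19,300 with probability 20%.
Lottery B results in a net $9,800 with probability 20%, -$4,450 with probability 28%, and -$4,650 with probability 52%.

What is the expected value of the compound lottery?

EV(A) = 0.2 × 19600 + 0.4 × 15600 + 0.2 × 4800 + 0.2 × 19300 = 3920 + 6240 + 960 + 3860 = 14980
EV(B) = 0.2 × 9800 + 0.28 × (-4450) + 0.52 × (-4650) = 1960 − 1246 − 2418 = -1704
Overall = 0.4 × 14980 + 0.6 × (-1704) = 5992 − 1022.4 = 4969.6

$4,969.60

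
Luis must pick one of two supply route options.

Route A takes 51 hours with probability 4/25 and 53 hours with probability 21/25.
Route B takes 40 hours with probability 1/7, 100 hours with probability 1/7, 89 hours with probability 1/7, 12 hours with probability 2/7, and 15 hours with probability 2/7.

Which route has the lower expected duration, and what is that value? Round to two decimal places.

Route A = 4/25 × 51 + 21/25 × 53 = 8.16 + 44.52 = 52.68
Route B = 1/7 × 40 + 1/7 × 100 + 1/7 × 89 + 2/7 × 12 + 2/7 × 15 = 5.7143 + 14.2857 + 12.7143 + 3.4286 + 4.2857 = 40.4286

Route B (40.43 hours)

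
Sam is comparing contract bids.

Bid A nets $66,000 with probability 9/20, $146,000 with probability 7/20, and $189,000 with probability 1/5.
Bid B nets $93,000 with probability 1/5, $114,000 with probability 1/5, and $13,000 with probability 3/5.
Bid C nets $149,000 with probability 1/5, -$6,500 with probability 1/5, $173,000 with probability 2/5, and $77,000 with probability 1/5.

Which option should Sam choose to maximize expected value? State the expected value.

Bid A ($118,600)

Bid A = 9/20 × 66000 + 7/20 × 146000 + 1/5 × 189000 = 29700 + 51100 + 37800 = 118600
Bid B = 1/5 × 93000 + 1/5 × 114000 + 3/5 × 13000 = 18600 + 22800 + 7800 = 49200
Bid C = 1/5 × 149000 + 1/5 × (-6500) + 2/5 × 173000 + 1/5 × 77000 = 29800 − 1300 + 69200 + 15400 = 113100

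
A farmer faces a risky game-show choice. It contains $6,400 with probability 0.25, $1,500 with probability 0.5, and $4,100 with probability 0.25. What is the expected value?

EV = 0.25 × 6400 + 0.5 × 1500 + 0.25 × 4100 = 1600 + 750 + 1025 = 3375

$3,375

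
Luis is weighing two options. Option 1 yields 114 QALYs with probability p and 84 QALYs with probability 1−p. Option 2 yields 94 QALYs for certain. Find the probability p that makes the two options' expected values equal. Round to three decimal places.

p·114 + (1−p)·84 = 94
30p + 84 = 94
p = (94 − 84) / 30

p = 0.333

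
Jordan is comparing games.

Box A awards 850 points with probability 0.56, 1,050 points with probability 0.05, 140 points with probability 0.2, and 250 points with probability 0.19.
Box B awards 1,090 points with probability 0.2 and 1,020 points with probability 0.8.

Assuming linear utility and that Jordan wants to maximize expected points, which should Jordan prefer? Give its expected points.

Box B (1,034 points)

Box A = 0.56 × 850 + 0.05 × 1050 + 0.2 × 140 + 0.19 × 250 = 476 + 52.5 + 28 + 47.5 = 604
Box B = 0.2 × 1090 + 0.8 × 1020 = 218 + 816 = 1034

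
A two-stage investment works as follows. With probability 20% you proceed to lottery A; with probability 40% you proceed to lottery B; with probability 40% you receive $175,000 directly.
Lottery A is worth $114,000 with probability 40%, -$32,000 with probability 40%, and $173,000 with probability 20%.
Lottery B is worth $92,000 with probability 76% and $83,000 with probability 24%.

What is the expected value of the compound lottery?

EV(A) = 0.4 × 114000 + 0.4 × (-32000) + 0.2 × 173000 = 45600 − 12800 + 34600 = 67400
EV(B) = 0.76 × 92000 + 0.24 × 83000 = 69920 + 19920 = 89840
Branch C: 175000 (certain)
Overall = 0.2 × 67400 + 0.4 × 89840 + 0.4 × 175000 = 13480 + 35936 + 70000 = 119416

$119,416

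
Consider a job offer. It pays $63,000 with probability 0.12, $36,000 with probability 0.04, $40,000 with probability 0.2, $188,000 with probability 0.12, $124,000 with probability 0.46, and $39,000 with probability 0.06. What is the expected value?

$98,940

EV = 0.12 × 63000 + 0.04 × 36000 + 0.2 × 40000 + 0.12 × 188000 + 0.46 × 124000 + 0.06 × 39000 = 7560 + 1440 + 8000 + 22560 + 57040 + 2340 = 98940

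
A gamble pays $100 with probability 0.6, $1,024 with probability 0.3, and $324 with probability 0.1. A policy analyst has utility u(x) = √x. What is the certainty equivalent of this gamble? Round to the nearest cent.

E[u] = 0.6·√100 + 0.3·√1024 + 0.1·√324 = 0.6·10 + 0.3·32 + 0.1·18 = 17.4
CE = (17.4)² = 302.76

$302.76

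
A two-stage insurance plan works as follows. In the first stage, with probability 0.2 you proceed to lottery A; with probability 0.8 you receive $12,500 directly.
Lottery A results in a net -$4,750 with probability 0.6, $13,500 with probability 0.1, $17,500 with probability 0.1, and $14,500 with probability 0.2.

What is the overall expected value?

$10,630

EV(A) = 0.6 × (-4750) + 0.1 × 13500 + 0.1 × 17500 + 0.2 × 14500 = -2850 + 1350 + 1750 + 2900 = 3150
Branch B: 12500 (certain)
Overall = 0.2 × 3150 + 0.8 × 12500 = 630 + 10000 = 10630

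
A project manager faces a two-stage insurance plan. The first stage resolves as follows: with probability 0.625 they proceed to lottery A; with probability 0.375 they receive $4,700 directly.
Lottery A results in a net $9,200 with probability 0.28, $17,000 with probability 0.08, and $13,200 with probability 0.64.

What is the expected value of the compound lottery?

EV(A) = 0.28 × 9200 + 0.08 × 17000 + 0.64 × 13200 = 2576 + 1360 + 8448 = 12384
Branch B: 4700 (certain)
Overall = 0.625 × 12384 + 0.375 × 4700 = 7740 + 1762.5 = 9502.5

$9,502.50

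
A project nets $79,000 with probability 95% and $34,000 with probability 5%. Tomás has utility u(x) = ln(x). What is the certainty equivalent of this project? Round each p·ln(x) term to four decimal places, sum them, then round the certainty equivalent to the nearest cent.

E[u] = 0.95·ln(79000) + 0.05·ln(34000) = 10.7133 + 0.5217 = 11.2350
CE = e^11.2350 ≈ 75735.33

$75,735.33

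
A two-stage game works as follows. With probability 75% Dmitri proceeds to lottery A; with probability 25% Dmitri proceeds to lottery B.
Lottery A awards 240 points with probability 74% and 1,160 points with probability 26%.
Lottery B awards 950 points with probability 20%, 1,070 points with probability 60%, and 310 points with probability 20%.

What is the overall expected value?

EV(A) = 0.74 × 240 + 0.26 × 1160 = 177.6 + 301.6 = 479.2
EV(B) = 0.2 × 950 + 0.6 × 1070 + 0.2 × 310 = 190 + 642 + 62 = 894
Overall = 0.75 × 479.2 + 0.25 × 894 = 359.4 + 223.5 = 582.9

582.9 points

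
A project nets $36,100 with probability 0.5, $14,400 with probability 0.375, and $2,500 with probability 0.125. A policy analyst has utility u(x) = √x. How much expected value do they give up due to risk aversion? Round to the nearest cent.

$2,373.44

E[u] = 0.5·√36100 + 0.375·√14400 + 0.125·√2500 = 0.5·190 + 0.375·120 + 0.125·50 = 146.25
CE = (146.25)² = 21389.0625
Risk premium = EV − CE = 23762.5 − 21389.0625 = 2373.4375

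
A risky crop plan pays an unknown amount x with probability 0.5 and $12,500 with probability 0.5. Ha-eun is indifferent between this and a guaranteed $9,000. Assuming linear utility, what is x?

0.5·x + 0.5·12500 = 9000
0.5·x = 9000 − 6250 = 2750
x = 2750 / 0.5 = 5500

x = $5,500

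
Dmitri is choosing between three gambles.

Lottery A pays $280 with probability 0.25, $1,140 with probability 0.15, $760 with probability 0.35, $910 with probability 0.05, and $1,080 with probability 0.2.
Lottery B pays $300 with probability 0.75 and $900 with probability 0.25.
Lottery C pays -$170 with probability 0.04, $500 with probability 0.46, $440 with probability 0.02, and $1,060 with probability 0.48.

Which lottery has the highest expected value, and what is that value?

Lottery A ($768.50)

Lottery A = 0.25 × 280 + 0.15 × 1140 + 0.35 × 760 + 0.05 × 910 + 0.2 × 1080 = 70 + 171 + 266 + 45.5 + 216 = 768.5
Lottery B = 0.75 × 300 + 0.25 × 900 = 225 + 225 = 450
Lottery C = 0.04 × (-170) + 0.46 × 500 + 0.02 × 440 + 0.48 × 1060 = -6.8 + 230 + 8.8 + 508.8 = 740.8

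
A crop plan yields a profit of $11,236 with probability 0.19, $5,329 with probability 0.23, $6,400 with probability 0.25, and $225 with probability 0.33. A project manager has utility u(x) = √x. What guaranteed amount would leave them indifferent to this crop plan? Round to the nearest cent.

E[u] = 0.19·√11236 + 0.23·√5329 + 0.25·√6400 + 0.33·√225 = 0.19·106 + 0.23·73 + 0.25·80 + 0.33·15 = 61.88
CE = (61.88)² = 3829.1344

$3,829.13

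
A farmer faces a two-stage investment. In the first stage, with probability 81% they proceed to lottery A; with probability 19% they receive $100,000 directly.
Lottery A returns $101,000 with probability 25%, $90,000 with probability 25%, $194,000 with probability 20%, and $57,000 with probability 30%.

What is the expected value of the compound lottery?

EV(A) = 0.25 × 101000 + 0.25 × 90000 + 0.2 × 194000 + 0.3 × 57000 = 25250 + 22500 + 38800 + 17100 = 103650
Branch B: 100000 (certain)
Overall = 0.81 × 103650 + 0.19 × 100000 = 83956.5 + 19000 = 102956.5

$102,956.50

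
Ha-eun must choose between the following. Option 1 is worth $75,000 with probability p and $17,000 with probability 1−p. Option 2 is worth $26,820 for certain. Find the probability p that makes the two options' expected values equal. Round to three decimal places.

p·75000 + (1−p)·17000 = 26820
58000p + 17000 = 26820
p = (26820 − 17000) / 58000

p = 0.169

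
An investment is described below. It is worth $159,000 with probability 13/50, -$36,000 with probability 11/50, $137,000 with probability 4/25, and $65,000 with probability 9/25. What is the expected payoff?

$78,740

EV = 13/50 × 159000 + 11/50 × (-36000) + 4/25 × 137000 + 9/25 × 65000 = 41340 − 7920 + 21920 + 23400 = 78740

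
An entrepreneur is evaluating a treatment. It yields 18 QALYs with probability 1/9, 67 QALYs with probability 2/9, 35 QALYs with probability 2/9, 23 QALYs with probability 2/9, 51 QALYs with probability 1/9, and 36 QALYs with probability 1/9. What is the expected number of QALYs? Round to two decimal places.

EV = 1/9 × 18 + 2/9 × 67 + 2/9 × 35 + 2/9 × 23 + 1/9 × 51 + 1/9 × 36 = 2 + 14.8889 + 7.7778 + 5.1111 + 5.6667 + 4 = 39.4444

39.44 QALYs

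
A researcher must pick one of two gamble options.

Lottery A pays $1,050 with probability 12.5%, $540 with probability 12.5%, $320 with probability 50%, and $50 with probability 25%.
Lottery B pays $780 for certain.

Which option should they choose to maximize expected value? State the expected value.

Lottery A = 0.125 × 1050 + 0.125 × 540 + 0.5 × 320 + 0.25 × 50 = 131.25 + 67.5 + 160 + 12.5 = 371.25
Lottery B: 780 (certain)

Lottery B ($780)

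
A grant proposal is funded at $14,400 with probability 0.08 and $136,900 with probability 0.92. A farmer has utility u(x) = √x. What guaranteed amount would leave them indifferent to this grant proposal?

$122,500

E[u] = 0.08·√14400 + 0.92·√136900 = 0.08·120 + 0.92·370 = 350
CE = (350)² = 122500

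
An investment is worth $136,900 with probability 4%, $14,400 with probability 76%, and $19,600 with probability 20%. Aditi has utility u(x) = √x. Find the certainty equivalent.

$17,956

E[u] = 0.04·√136900 + 0.76·√14400 + 0.2·√19600 = 0.04·370 + 0.76·120 + 0.2·140 = 134
CE = (134)² = 17956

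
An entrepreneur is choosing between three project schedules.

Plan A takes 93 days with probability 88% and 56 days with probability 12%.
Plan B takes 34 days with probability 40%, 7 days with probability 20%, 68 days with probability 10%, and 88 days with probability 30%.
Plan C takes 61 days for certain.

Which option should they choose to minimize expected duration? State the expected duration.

Plan B (48.2 days)

Plan A = 0.88 × 93 + 0.12 × 56 = 81.84 + 6.72 = 88.56
Plan B = 0.4 × 34 + 0.2 × 7 + 0.1 × 68 + 0.3 × 88 = 13.6 + 1.4 + 6.8 + 26.4 = 48.2
Plan C: 61 (certain)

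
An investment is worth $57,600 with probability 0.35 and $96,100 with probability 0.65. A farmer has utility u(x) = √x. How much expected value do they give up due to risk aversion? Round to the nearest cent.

E[u] = 0.35·√57600 + 0.65·√96100 = 0.35·240 + 0.65·310 = 285.5
CE = (285.5)² = 81510.25
Risk premium = EV − CE = 82625 − 81510.25 = 1114.75

$1,114.75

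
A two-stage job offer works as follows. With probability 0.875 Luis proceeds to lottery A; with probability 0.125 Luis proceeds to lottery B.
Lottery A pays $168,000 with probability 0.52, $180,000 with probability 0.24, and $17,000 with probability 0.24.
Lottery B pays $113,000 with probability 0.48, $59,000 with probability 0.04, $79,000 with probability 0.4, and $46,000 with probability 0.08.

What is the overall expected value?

$129,295

EV(A) = 0.52 × 168000 + 0.24 × 180000 + 0.24 × 17000 = 87360 + 43200 + 4080 = 134640
EV(B) = 0.48 × 113000 + 0.04 × 59000 + 0.4 × 79000 + 0.08 × 46000 = 54240 + 2360 + 31600 + 3680 = 91880
Overall = 0.875 × 134640 + 0.125 × 91880 = 117810 + 11485 = 129295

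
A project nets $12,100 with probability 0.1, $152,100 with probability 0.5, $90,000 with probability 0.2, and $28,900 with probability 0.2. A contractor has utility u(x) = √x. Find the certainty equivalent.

$90,000

E[u] = 0.1·√12100 + 0.5·√152100 + 0.2·√90000 + 0.2·√28900 = 0.1·110 + 0.5·390 + 0.2·300 + 0.2·170 = 300
CE = (300)² = 90000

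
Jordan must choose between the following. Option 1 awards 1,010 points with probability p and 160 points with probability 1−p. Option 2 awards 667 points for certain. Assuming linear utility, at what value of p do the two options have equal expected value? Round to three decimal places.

p·1010 + (1−p)·160 = 667
850p + 160 = 667
p = (667 − 160) / 850

p = 0.596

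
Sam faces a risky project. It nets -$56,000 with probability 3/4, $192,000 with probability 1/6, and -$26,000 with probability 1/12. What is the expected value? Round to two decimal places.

-$12,166.67

EV = 3/4 × (-56000) + 1/6 × 192000 + 1/12 × (-26000) = -42000 + 32000 − 2166.6667 = -12166.6667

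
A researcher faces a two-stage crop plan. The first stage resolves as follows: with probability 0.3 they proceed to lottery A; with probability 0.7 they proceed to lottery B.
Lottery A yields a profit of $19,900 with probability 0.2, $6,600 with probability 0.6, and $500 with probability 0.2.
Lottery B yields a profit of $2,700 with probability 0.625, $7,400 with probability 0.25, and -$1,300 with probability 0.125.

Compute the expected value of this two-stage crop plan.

EV(A) = 0.2 × 19900 + 0.6 × 6600 + 0.2 × 500 = 3980 + 3960 + 100 = 8040
EV(B) = 0.625 × 2700 + 0.25 × 7400 + 0.125 × (-1300) = 1687.5 + 1850 − 162.5 = 3375
Overall = 0.3 × 8040 + 0.7 × 3375 = 2412 + 2362.5 = 4774.5

$4,774.50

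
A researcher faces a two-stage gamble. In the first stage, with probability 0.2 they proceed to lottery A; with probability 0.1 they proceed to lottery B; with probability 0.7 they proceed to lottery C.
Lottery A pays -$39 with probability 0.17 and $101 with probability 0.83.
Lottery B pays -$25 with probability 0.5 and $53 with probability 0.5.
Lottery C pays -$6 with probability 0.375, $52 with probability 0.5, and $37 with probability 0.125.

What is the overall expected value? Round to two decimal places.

EV(A) = 0.17 × (-39) + 0.83 × 101 = -6.63 + 83.83 = 77.2
EV(B) = 0.5 × (-25) + 0.5 × 53 = -12.5 + 26.5 = 14
EV(C) = 0.375 × (-6) + 0.5 × 52 + 0.125 × 37 = -2.25 + 26 + 4.625 = 28.375
Overall = 0.2 × 77.2 + 0.1 × 14 + 0.7 × 28.375 = 15.44 + 1.4 + 19.8625 = 36.7025

$36.70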